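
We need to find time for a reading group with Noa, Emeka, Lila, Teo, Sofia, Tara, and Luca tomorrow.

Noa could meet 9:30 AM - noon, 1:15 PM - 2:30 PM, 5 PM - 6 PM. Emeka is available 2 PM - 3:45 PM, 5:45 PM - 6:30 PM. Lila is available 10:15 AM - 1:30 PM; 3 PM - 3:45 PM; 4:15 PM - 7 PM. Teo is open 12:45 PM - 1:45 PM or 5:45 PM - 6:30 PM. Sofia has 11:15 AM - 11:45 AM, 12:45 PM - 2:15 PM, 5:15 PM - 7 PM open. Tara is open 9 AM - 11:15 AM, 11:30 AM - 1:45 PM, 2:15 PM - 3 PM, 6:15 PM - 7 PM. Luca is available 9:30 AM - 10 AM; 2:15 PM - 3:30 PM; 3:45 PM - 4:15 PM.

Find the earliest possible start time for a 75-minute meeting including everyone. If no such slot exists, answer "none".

Noa ∩ Emeka: 14:00-14:30, 17:45-18:00.
Noa ∩ Emeka ∩ Lila: 17:45-18:00.
Noa ∩ Emeka ∩ Lila ∩ Teo: 17:45-18:00.
Noa ∩ Emeka ∩ Lila ∩ Teo ∩ Sofia: 17:45-18:00.
Noa ∩ Emeka ∩ Lila ∩ Teo ∩ Sofia ∩ Tara: ∅.
Noa ∩ Emeka ∩ Lila ∩ Teo ∩ Sofia ∩ Tara ∩ Luca: ∅.
There is no time when everyone is free.
No common window is at least 75 minutes long.

none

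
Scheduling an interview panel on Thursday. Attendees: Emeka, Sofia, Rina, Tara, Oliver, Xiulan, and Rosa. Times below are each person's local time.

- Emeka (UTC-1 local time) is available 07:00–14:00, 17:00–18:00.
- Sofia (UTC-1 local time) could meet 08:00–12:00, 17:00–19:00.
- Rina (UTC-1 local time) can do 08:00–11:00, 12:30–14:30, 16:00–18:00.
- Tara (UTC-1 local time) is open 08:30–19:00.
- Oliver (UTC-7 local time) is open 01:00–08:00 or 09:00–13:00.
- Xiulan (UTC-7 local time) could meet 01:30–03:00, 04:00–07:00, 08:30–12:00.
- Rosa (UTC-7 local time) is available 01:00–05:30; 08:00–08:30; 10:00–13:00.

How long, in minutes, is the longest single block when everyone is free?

60

Emeka in UTC: 08:00-15:00, 18:00-19:00 (add 1h to convert from UTC-1).
Sofia in UTC: 09:00-13:00, 18:00-20:00 (add 1h to convert from UTC-1).
Rina in UTC: 09:00-12:00, 13:30-15:30, 17:00-19:00 (add 1h to convert from UTC-1).
Tara in UTC: 09:30-20:00 (add 1h to convert from UTC-1).
Oliver in UTC: 08:00-15:00, 16:00-20:00 (add 7h to convert from UTC-7).
Xiulan in UTC: 08:30-10:00, 11:00-14:00, 15:30-19:00 (add 7h to convert from UTC-7).
Rosa in UTC: 08:00-12:30, 15:00-15:30, 17:00-20:00 (add 7h to convert from UTC-7).
Emeka ∩ Sofia: 09:00-13:00, 18:00-19:00.
Emeka ∩ Sofia ∩ Rina: 09:00-12:00, 18:00-19:00.
Emeka ∩ Sofia ∩ Rina ∩ Tara: 09:30-12:00, 18:00-19:00.
Emeka ∩ Sofia ∩ Rina ∩ Tara ∩ Oliver: 09:30-12:00, 18:00-19:00.
Emeka ∩ Sofia ∩ Rina ∩ Tara ∩ Oliver ∩ Xiulan: 09:30-10:00, 11:00-12:00, 18:00-19:00.
Emeka ∩ Sofia ∩ Rina ∩ Tara ∩ Oliver ∩ Xiulan ∩ Rosa: 09:30-10:00, 11:00-12:00, 18:00-19:00.
Those are the intersection windows.
The longest is 11:00-12:00 at 60 minutes.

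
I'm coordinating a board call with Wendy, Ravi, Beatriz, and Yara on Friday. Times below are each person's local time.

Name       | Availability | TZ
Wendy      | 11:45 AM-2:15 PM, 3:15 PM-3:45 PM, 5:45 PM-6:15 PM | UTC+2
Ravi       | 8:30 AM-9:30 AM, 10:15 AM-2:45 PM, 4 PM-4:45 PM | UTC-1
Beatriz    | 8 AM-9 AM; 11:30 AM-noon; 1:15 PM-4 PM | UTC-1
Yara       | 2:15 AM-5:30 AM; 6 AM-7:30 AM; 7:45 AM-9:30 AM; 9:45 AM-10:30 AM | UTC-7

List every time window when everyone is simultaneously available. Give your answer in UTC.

09:45-10:00

Wendy in UTC: 09:45-12:15, 13:15-13:45, 15:45-16:15 (subtract 2h to convert from UTC+2).
Ravi in UTC: 09:30-10:30, 11:15-15:45, 17:00-17:45 (add 1h to convert from UTC-1).
Beatriz in UTC: 09:00-10:00, 12:30-13:00, 14:15-17:00 (add 1h to convert from UTC-1).
Yara in UTC: 09:15-12:30, 13:00-14:30, 14:45-16:30, 16:45-17:30 (add 7h to convert from UTC-7).
Wendy ∩ Ravi: 09:45-10:30, 11:15-12:15, 13:15-13:45.
Wendy ∩ Ravi ∩ Beatriz: 09:45-10:00.
Wendy ∩ Ravi ∩ Beatriz ∩ Yara: 09:45-10:00.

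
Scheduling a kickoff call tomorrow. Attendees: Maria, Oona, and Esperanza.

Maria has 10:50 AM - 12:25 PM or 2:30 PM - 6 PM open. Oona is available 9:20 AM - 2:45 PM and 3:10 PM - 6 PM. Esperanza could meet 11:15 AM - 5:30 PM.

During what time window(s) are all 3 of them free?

Maria ∩ Oona: 10:50-12:25, 14:30-14:45, 15:10-18:00.
Maria ∩ Oona ∩ Esperanza: 11:15-12:25, 14:30-14:45, 15:10-17:30.

11:15-12:25, 14:30-14:45, 15:10-17:30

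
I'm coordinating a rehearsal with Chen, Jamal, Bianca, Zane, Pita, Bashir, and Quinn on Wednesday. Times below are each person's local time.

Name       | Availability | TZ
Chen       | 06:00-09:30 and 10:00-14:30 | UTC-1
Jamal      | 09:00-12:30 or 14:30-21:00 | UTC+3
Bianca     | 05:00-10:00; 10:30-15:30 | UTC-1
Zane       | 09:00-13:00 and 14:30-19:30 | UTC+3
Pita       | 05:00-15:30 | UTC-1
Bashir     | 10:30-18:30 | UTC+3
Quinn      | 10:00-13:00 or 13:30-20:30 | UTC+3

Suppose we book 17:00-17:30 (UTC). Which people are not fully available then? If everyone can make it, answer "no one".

Chen in UTC: 07:00-10:30, 11:00-15:30 (add 1h to convert from UTC-1).
Jamal in UTC: 06:00-09:30, 11:30-18:00 (subtract 3h to convert from UTC+3).
Bianca in UTC: 06:00-11:00, 11:30-16:30 (add 1h to convert from UTC-1).
Zane in UTC: 06:00-10:00, 11:30-16:30 (subtract 3h to convert from UTC+3).
Pita in UTC: 06:00-16:30 (add 1h to convert from UTC-1).
Bashir in UTC: 07:30-15:30 (subtract 3h to convert from UTC+3).
Quinn in UTC: 07:00-10:00, 10:30-17:30 (subtract 3h to convert from UTC+3).
Chen: not fully free for 17:00-17:30. Jamal: free for 17:00-17:30. Bianca: not fully free for 17:00-17:30. Zane: not fully free for 17:00-17:30. Pita: not fully free for 17:00-17:30. Bashir: not fully free for 17:00-17:30. Quinn: free for 17:00-17:30.

Bashir, Bianca, Chen, Pita, Zane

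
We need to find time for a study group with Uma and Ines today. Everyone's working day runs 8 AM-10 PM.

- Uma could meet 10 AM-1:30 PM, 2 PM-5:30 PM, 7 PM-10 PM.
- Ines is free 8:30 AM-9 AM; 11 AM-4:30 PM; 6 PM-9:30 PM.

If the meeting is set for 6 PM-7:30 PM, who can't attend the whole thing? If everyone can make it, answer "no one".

Uma

Uma: not fully free for 18:00-19:30. Ines: free for 18:00-19:30.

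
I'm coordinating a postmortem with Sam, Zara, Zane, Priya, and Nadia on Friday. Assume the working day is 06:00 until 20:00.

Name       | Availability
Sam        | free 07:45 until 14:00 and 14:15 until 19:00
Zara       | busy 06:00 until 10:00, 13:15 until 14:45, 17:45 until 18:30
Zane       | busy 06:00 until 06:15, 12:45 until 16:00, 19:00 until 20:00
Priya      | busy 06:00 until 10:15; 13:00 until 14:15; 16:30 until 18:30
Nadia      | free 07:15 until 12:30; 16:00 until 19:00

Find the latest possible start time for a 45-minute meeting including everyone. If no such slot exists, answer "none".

Sam free: 07:45-14:00, 14:15-19:00.
Zara free: 10:00-13:15, 14:45-17:45, 18:30-20:00 (invert busy blocks within the working day).
Zane free: 06:15-12:45, 16:00-19:00 (invert busy blocks within the working day).
Priya free: 10:15-13:00, 14:15-16:30, 18:30-20:00 (invert busy blocks within the working day).
Nadia free: 07:15-12:30, 16:00-19:00.
Sam ∩ Zara: 10:00-13:15, 14:45-17:45, 18:30-19:00.
Sam ∩ Zara ∩ Zane: 10:00-12:45, 16:00-17:45, 18:30-19:00.
Sam ∩ Zara ∩ Zane ∩ Priya: 10:15-12:45, 16:00-16:30, 18:30-19:00.
Sam ∩ Zara ∩ Zane ∩ Priya ∩ Nadia: 10:15-12:30, 16:00-16:30, 18:30-19:00.
So the common availability across everyone is 10:15-12:30, 16:00-16:30, 18:30-19:00.
The last common window of at least 45 minutes is 10:15-12:30; a 45-minute meeting can start as late as 11:45 and still end by 12:30.

11:45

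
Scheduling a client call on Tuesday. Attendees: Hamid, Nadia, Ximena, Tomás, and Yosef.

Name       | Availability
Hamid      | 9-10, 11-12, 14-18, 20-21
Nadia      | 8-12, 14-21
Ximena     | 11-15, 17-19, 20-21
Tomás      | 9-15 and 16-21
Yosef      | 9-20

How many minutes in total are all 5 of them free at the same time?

Hamid ∩ Nadia: 09:00-10:00, 11:00-12:00, 14:00-18:00, 20:00-21:00.
Hamid ∩ Nadia ∩ Ximena: 11:00-12:00, 14:00-15:00, 17:00-18:00, 20:00-21:00.
Hamid ∩ Nadia ∩ Ximena ∩ Tomás: 11:00-12:00, 14:00-15:00, 17:00-18:00, 20:00-21:00.
Hamid ∩ Nadia ∩ Ximena ∩ Tomás ∩ Yosef: 11:00-12:00, 14:00-15:00, 17:00-18:00.
Those are the intersection windows.
Summing the common windows: 60 + 60 + 60 = 180 minutes.

180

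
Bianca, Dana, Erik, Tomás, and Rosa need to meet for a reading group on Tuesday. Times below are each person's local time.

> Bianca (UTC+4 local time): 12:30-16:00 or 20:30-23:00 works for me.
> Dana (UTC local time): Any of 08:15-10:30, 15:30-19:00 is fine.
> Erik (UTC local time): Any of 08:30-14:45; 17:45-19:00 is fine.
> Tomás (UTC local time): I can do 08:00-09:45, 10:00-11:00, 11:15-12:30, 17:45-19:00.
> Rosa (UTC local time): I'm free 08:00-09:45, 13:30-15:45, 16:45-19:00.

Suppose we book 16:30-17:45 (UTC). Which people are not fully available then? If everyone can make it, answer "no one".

Bianca in UTC: 08:30-12:00, 16:30-19:00 (subtract 4h to convert from UTC+4).
Dana in UTC: 08:15-10:30, 15:30-19:00.
Erik in UTC: 08:30-14:45, 17:45-19:00.
Tomás in UTC: 08:00-09:45, 10:00-11:00, 11:15-12:30, 17:45-19:00.
Rosa in UTC: 08:00-09:45, 13:30-15:45, 16:45-19:00.
Bianca: free for 16:30-17:45. Dana: free for 16:30-17:45. Erik: not fully free for 16:30-17:45. Tomás: not fully free for 16:30-17:45. Rosa: not fully free for 16:30-17:45.

Erik, Rosa, Tomás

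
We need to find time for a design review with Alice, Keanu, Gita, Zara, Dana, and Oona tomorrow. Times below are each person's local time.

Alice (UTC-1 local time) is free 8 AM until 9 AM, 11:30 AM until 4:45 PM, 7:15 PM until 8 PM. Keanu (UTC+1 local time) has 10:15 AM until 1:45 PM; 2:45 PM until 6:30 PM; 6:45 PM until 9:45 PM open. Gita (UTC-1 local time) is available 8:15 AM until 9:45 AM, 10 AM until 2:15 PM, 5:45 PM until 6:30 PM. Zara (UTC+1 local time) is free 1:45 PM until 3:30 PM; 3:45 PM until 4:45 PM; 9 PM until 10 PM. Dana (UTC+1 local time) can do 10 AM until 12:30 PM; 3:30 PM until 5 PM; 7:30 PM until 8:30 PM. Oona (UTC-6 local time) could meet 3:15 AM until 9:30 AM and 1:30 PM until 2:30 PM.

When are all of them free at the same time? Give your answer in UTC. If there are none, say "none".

Alice in UTC: 09:00-10:00, 12:30-17:45, 20:15-21:00 (add 1h to convert from UTC-1).
Keanu in UTC: 09:15-12:45, 13:45-17:30, 17:45-20:45 (subtract 1h to convert from UTC+1).
Gita in UTC: 09:15-10:45, 11:00-15:15, 18:45-19:30 (add 1h to convert from UTC-1).
Zara in UTC: 12:45-14:30, 14:45-15:45, 20:00-21:00 (subtract 1h to convert from UTC+1).
Dana in UTC: 09:00-11:30, 14:30-16:00, 18:30-19:30 (subtract 1h to convert from UTC+1).
Oona in UTC: 09:15-15:30, 19:30-20:30 (add 6h to convert from UTC-6).
Alice ∩ Keanu: 09:15-10:00, 12:30-12:45, 13:45-17:30, 20:15-20:45.
Alice ∩ Keanu ∩ Gita: 09:15-10:00, 12:30-12:45, 13:45-15:15.
Alice ∩ Keanu ∩ Gita ∩ Zara: 13:45-14:30, 14:45-15:15.
Alice ∩ Keanu ∩ Gita ∩ Zara ∩ Dana: 14:45-15:15.
Alice ∩ Keanu ∩ Gita ∩ Zara ∩ Dana ∩ Oona: 14:45-15:15.

14:45-15:15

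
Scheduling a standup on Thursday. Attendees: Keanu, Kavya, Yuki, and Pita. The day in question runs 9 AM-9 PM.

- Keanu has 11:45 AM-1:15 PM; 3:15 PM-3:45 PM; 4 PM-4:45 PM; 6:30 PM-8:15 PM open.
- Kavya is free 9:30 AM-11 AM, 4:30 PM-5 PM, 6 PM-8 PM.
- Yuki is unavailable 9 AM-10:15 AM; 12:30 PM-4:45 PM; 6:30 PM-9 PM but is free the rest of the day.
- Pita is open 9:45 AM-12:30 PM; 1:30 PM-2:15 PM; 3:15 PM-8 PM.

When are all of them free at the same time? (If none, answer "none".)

none

Keanu free: 11:45-13:15, 15:15-15:45, 16:00-16:45, 18:30-20:15.
Kavya free: 09:30-11:00, 16:30-17:00, 18:00-20:00.
Yuki free: 10:15-12:30, 16:45-18:30 (invert busy blocks within the working day).
Pita free: 09:45-12:30, 13:30-14:15, 15:15-20:00.
Keanu ∩ Kavya: 16:30-16:45, 18:30-20:00.
Keanu ∩ Kavya ∩ Yuki: ∅.
Keanu ∩ Kavya ∩ Yuki ∩ Pita: ∅.
There is no time when everyone is free.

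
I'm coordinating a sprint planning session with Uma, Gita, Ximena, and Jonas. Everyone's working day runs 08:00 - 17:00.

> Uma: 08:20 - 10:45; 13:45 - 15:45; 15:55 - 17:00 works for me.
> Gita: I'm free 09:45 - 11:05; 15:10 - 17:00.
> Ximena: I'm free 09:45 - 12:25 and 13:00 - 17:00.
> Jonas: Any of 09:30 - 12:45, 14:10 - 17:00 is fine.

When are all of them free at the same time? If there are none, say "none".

Uma ∩ Gita: 09:45-10:45, 15:10-15:45, 15:55-17:00.
Uma ∩ Gita ∩ Ximena: 09:45-10:45, 15:10-15:45, 15:55-17:00.
Uma ∩ Gita ∩ Ximena ∩ Jonas: 09:45-10:45, 15:10-15:45, 15:55-17:00.
Those are the intersection windows.

09:45-10:45, 15:10-15:45, 15:55-17:00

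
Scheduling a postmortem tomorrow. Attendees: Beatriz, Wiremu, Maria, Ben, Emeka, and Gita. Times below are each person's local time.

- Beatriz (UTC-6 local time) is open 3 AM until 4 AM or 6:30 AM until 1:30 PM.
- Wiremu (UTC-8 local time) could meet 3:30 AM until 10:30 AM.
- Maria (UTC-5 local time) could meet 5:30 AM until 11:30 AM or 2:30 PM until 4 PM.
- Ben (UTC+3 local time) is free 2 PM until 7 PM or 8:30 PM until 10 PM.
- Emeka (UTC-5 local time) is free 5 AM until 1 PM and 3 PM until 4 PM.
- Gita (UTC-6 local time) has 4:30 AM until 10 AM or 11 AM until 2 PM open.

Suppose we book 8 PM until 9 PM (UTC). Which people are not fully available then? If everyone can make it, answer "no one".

Beatriz in UTC: 09:00-10:00, 12:30-19:30 (add 6h to convert from UTC-6).
Wiremu in UTC: 11:30-18:30 (add 8h to convert from UTC-8).
Maria in UTC: 10:30-16:30, 19:30-21:00 (add 5h to convert from UTC-5).
Ben in UTC: 11:00-16:00, 17:30-19:00 (subtract 3h to convert from UTC+3).
Emeka in UTC: 10:00-18:00, 20:00-21:00 (add 5h to convert from UTC-5).
Gita in UTC: 10:30-16:00, 17:00-20:00 (add 6h to convert from UTC-6).
Beatriz: not fully free for 20:00-21:00. Wiremu: not fully free for 20:00-21:00. Maria: free for 20:00-21:00. Ben: not fully free for 20:00-21:00. Emeka: free for 20:00-21:00. Gita: not fully free for 20:00-21:00.

Beatriz, Ben, Gita, Wiremu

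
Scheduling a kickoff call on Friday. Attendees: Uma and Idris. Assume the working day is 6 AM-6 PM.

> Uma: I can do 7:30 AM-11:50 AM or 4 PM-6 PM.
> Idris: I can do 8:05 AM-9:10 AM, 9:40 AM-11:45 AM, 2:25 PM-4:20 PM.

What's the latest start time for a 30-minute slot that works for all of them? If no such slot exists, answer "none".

11:15

Uma ∩ Idris: 08:05-09:10, 09:40-11:45, 16:00-16:20.
The last common window of at least 30 minutes is 09:40-11:45; a 30-minute meeting can start as late as 11:15 and still end by 11:45.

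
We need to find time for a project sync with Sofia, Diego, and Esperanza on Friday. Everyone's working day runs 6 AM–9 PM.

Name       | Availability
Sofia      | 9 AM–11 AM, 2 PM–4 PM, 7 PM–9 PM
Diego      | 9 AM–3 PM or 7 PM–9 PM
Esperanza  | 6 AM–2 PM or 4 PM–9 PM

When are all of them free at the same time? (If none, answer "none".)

09:00-11:00, 19:00-21:00

Sofia ∩ Diego: 09:00-11:00, 14:00-15:00, 19:00-21:00.
Sofia ∩ Diego ∩ Esperanza: 09:00-11:00, 19:00-21:00.
Those are the intersection windows.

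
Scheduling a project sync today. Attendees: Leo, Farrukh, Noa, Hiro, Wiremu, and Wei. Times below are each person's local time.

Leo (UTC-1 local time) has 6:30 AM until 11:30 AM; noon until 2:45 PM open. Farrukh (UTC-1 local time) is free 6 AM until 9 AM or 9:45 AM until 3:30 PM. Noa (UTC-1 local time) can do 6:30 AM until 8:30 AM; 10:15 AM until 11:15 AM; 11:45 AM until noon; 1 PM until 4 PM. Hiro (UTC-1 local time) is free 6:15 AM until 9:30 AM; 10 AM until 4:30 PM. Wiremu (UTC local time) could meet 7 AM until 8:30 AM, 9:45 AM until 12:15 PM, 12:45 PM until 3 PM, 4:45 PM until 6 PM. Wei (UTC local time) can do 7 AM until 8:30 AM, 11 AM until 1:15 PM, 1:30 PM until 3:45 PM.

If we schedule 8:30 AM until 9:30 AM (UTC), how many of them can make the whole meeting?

Leo in UTC: 07:30-12:30, 13:00-15:45 (add 1h to convert from UTC-1).
Farrukh in UTC: 07:00-10:00, 10:45-16:30 (add 1h to convert from UTC-1).
Noa in UTC: 07:30-09:30, 11:15-12:15, 12:45-13:00, 14:00-17:00 (add 1h to convert from UTC-1).
Hiro in UTC: 07:15-10:30, 11:00-17:30 (add 1h to convert from UTC-1).
Wiremu in UTC: 07:00-08:30, 09:45-12:15, 12:45-15:00, 16:45-18:00.
Wei in UTC: 07:00-08:30, 11:00-13:15, 13:30-15:45.
Leo, Farrukh, Noa, and Hiro can make the full 08:30-09:30 slot — that's 4.

4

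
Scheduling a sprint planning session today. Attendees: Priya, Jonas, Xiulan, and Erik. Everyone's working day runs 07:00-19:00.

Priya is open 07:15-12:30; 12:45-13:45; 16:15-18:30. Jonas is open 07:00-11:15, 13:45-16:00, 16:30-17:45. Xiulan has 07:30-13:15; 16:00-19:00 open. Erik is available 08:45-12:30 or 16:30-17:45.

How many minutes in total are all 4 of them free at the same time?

Priya ∩ Jonas: 07:15-11:15, 16:30-17:45.
Priya ∩ Jonas ∩ Xiulan: 07:30-11:15, 16:30-17:45.
Priya ∩ Jonas ∩ Xiulan ∩ Erik: 08:45-11:15, 16:30-17:45.
So the common availability across everyone is 08:45-11:15, 16:30-17:45.
Summing the common windows: 150 + 75 = 225 minutes.

225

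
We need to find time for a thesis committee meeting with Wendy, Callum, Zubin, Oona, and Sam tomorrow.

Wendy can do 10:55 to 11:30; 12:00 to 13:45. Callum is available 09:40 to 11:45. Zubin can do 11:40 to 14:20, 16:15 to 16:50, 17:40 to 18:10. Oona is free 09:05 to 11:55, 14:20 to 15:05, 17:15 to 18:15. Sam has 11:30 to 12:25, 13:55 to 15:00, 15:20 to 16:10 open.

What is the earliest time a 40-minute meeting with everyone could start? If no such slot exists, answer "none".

none

Wendy ∩ Callum: 10:55-11:30.
Wendy ∩ Callum ∩ Zubin: ∅.
Wendy ∩ Callum ∩ Zubin ∩ Oona: ∅.
Wendy ∩ Callum ∩ Zubin ∩ Oona ∩ Sam: ∅.
There is no time when everyone is free.
No common window is at least 40 minutes long.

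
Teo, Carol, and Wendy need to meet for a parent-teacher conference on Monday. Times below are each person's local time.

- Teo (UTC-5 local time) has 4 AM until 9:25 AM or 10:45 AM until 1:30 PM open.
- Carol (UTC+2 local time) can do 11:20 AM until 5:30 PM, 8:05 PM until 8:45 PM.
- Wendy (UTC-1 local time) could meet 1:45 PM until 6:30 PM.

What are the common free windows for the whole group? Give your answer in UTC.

Teo in UTC: 09:00-14:25, 15:45-18:30 (add 5h to convert from UTC-5).
Carol in UTC: 09:20-15:30, 18:05-18:45 (subtract 2h to convert from UTC+2).
Wendy in UTC: 14:45-19:30 (add 1h to convert from UTC-1).
Teo ∩ Carol: 09:20-14:25, 18:05-18:30.
Teo ∩ Carol ∩ Wendy: 18:05-18:30.
Those are the intersection windows.

18:05-18:30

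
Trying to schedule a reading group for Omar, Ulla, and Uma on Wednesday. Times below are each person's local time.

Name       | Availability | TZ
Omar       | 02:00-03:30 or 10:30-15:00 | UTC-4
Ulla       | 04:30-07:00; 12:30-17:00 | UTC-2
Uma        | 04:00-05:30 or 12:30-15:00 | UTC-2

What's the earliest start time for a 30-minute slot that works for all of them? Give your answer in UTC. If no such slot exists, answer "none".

06:30

Omar in UTC: 06:00-07:30, 14:30-19:00 (add 4h to convert from UTC-4).
Ulla in UTC: 06:30-09:00, 14:30-19:00 (add 2h to convert from UTC-2).
Uma in UTC: 06:00-07:30, 14:30-17:00 (add 2h to convert from UTC-2).
Omar ∩ Ulla: 06:30-07:30, 14:30-19:00.
Omar ∩ Ulla ∩ Uma: 06:30-07:30, 14:30-17:00.
The first common window of at least 30 minutes is 06:30-07:30, so the earliest start is 06:30.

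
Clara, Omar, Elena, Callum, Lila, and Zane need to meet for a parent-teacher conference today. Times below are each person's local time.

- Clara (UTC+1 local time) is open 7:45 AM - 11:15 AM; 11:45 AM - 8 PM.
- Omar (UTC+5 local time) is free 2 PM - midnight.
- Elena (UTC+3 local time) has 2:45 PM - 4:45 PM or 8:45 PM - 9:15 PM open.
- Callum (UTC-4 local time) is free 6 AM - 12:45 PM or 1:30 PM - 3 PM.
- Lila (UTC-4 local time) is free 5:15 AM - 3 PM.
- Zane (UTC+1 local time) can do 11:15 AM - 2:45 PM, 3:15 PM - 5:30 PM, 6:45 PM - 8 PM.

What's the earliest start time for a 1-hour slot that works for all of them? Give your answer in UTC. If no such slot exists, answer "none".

11:45

Clara in UTC: 06:45-10:15, 10:45-19:00 (subtract 1h to convert from UTC+1).
Omar in UTC: 09:00-19:00 (subtract 5h to convert from UTC+5).
Elena in UTC: 11:45-13:45, 17:45-18:15 (subtract 3h to convert from UTC+3).
Callum in UTC: 10:00-16:45, 17:30-19:00 (add 4h to convert from UTC-4).
Lila in UTC: 09:15-19:00 (add 4h to convert from UTC-4).
Zane in UTC: 10:15-13:45, 14:15-16:30, 17:45-19:00 (subtract 1h to convert from UTC+1).
Clara ∩ Omar: 09:00-10:15, 10:45-19:00.
Clara ∩ Omar ∩ Elena: 11:45-13:45, 17:45-18:15.
Clara ∩ Omar ∩ Elena ∩ Callum: 11:45-13:45, 17:45-18:15.
Clara ∩ Omar ∩ Elena ∩ Callum ∩ Lila: 11:45-13:45, 17:45-18:15.
Clara ∩ Omar ∩ Elena ∩ Callum ∩ Lila ∩ Zane: 11:45-13:45, 17:45-18:15.
Those are the intersection windows.
The first common window of at least 60 minutes is 11:45-13:45, so the earliest start is 11:45.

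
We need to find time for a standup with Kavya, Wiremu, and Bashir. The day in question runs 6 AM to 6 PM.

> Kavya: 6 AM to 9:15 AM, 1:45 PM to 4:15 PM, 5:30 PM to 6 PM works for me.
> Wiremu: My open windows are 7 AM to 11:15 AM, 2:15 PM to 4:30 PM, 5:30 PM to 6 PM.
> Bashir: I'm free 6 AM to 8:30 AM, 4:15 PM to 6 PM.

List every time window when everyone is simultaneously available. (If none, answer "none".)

07:00-08:30, 17:30-18:00

Kavya ∩ Wiremu: 07:00-09:15, 14:15-16:15, 17:30-18:00.
Kavya ∩ Wiremu ∩ Bashir: 07:00-08:30, 17:30-18:00.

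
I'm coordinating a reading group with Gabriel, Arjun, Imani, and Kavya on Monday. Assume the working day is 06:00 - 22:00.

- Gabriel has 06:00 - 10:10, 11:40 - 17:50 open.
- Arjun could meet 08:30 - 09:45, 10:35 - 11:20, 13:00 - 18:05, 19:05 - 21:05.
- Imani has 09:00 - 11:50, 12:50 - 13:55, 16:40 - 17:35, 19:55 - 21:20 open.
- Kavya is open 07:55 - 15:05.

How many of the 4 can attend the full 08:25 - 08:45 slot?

2

Gabriel and Kavya can make the full 08:25-08:45 slot — that's 2.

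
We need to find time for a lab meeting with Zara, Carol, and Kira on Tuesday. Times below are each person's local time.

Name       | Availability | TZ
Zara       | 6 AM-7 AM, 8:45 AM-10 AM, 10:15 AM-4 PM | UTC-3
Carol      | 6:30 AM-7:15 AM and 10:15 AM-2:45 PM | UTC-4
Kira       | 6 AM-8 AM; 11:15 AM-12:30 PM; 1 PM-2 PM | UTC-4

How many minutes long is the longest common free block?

75

Zara in UTC: 09:00-10:00, 11:45-13:00, 13:15-19:00 (add 3h to convert from UTC-3).
Carol in UTC: 10:30-11:15, 14:15-18:45 (add 4h to convert from UTC-4).
Kira in UTC: 10:00-12:00, 15:15-16:30, 17:00-18:00 (add 4h to convert from UTC-4).
Zara ∩ Carol: 14:15-18:45.
Zara ∩ Carol ∩ Kira: 15:15-16:30, 17:00-18:00.
The longest is 15:15-16:30 at 75 minutes.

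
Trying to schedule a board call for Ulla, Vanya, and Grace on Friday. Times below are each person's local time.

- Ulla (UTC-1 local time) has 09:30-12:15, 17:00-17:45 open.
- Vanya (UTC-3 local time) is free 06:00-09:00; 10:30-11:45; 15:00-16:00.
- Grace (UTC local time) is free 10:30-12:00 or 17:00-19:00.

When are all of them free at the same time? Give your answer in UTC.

10:30-12:00, 18:00-18:45

Ulla in UTC: 10:30-13:15, 18:00-18:45 (add 1h to convert from UTC-1).
Vanya in UTC: 09:00-12:00, 13:30-14:45, 18:00-19:00 (add 3h to convert from UTC-3).
Grace in UTC: 10:30-12:00, 17:00-19:00.
Ulla ∩ Vanya: 10:30-12:00, 18:00-18:45.
Ulla ∩ Vanya ∩ Grace: 10:30-12:00, 18:00-18:45.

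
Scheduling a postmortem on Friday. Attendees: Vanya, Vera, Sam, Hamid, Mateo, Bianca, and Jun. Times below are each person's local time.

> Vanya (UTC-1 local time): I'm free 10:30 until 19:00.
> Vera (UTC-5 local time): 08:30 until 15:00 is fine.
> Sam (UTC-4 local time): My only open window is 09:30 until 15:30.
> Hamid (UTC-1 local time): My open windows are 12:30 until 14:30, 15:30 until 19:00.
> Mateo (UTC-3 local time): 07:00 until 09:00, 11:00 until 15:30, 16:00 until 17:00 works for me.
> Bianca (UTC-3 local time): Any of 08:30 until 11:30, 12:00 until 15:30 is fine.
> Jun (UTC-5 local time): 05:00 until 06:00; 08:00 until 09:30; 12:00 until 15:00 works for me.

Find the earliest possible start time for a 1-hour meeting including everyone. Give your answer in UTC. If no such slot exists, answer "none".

17:00

Vanya in UTC: 11:30-20:00 (add 1h to convert from UTC-1).
Vera in UTC: 13:30-20:00 (add 5h to convert from UTC-5).
Sam in UTC: 13:30-19:30 (add 4h to convert from UTC-4).
Hamid in UTC: 13:30-15:30, 16:30-20:00 (add 1h to convert from UTC-1).
Mateo in UTC: 10:00-12:00, 14:00-18:30, 19:00-20:00 (add 3h to convert from UTC-3).
Bianca in UTC: 11:30-14:30, 15:00-18:30 (add 3h to convert from UTC-3).
Jun in UTC: 10:00-11:00, 13:00-14:30, 17:00-20:00 (add 5h to convert from UTC-5).
Vanya ∩ Vera: 13:30-20:00.
Vanya ∩ Vera ∩ Sam: 13:30-19:30.
Vanya ∩ Vera ∩ Sam ∩ Hamid: 13:30-15:30, 16:30-19:30.
Vanya ∩ Vera ∩ Sam ∩ Hamid ∩ Mateo: 14:00-15:30, 16:30-18:30, 19:00-19:30.
Vanya ∩ Vera ∩ Sam ∩ Hamid ∩ Mateo ∩ Bianca: 14:00-14:30, 15:00-15:30, 16:30-18:30.
Vanya ∩ Vera ∩ Sam ∩ Hamid ∩ Mateo ∩ Bianca ∩ Jun: 14:00-14:30, 17:00-18:30.
Those are the intersection windows.
The first common window of at least 60 minutes is 17:00-18:30, so the earliest start is 17:00.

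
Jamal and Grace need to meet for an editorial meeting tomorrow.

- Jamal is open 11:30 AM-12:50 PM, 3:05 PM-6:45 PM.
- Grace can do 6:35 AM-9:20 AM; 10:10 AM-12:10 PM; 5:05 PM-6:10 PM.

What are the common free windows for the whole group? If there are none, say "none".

Jamal ∩ Grace: 11:30-12:10, 17:05-18:10.
Those are the intersection windows.

11:30-12:10, 17:05-18:10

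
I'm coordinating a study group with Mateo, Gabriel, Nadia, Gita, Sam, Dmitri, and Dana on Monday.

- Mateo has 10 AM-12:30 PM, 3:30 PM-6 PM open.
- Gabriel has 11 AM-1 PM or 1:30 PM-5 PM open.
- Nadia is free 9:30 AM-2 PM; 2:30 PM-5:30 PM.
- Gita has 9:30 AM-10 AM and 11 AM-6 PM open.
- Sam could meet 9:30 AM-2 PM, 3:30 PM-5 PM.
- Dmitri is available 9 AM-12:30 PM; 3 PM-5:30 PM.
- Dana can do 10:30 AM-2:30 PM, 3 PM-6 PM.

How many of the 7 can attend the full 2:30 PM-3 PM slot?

Gabriel, Nadia, and Gita can make the full 14:30-15:00 slot — that's 3.

3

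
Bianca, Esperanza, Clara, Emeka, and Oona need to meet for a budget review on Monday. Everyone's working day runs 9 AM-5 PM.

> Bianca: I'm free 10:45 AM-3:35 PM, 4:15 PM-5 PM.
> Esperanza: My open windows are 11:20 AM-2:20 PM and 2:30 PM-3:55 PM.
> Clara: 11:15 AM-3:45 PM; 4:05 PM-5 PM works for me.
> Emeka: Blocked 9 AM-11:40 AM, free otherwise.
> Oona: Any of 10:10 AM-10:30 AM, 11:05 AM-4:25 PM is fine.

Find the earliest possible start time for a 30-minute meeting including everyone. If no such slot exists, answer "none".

11:40

Bianca free: 10:45-15:35, 16:15-17:00.
Esperanza free: 11:20-14:20, 14:30-15:55.
Clara free: 11:15-15:45, 16:05-17:00.
Emeka free: 11:40-17:00 (invert busy blocks within the working day).
Oona free: 10:10-10:30, 11:05-16:25.
Bianca ∩ Esperanza: 11:20-14:20, 14:30-15:35.
Bianca ∩ Esperanza ∩ Clara: 11:20-14:20, 14:30-15:35.
Bianca ∩ Esperanza ∩ Clara ∩ Emeka: 11:40-14:20, 14:30-15:35.
Bianca ∩ Esperanza ∩ Clara ∩ Emeka ∩ Oona: 11:40-14:20, 14:30-15:35.
The first common window of at least 30 minutes is 11:40-14:20, so the earliest start is 11:40.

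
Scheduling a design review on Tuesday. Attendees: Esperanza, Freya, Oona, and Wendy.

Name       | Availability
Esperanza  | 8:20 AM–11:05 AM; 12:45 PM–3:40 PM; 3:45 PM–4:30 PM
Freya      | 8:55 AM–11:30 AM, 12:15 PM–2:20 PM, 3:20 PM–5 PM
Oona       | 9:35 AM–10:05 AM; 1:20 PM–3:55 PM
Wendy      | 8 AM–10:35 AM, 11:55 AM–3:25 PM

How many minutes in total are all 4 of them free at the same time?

Esperanza ∩ Freya: 08:55-11:05, 12:45-14:20, 15:20-15:40, 15:45-16:30.
Esperanza ∩ Freya ∩ Oona: 09:35-10:05, 13:20-14:20, 15:20-15:40, 15:45-15:55.
Esperanza ∩ Freya ∩ Oona ∩ Wendy: 09:35-10:05, 13:20-14:20, 15:20-15:25.
Summing the common windows: 30 + 60 + 5 = 95 minutes.

95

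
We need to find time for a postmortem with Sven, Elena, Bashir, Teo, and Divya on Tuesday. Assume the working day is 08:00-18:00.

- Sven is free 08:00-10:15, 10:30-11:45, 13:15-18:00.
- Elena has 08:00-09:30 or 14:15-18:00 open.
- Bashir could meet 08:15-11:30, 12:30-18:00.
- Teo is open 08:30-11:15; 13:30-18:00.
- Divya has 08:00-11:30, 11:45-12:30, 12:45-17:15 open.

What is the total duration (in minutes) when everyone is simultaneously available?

240

Sven ∩ Elena: 08:00-09:30, 14:15-18:00.
Sven ∩ Elena ∩ Bashir: 08:15-09:30, 14:15-18:00.
Sven ∩ Elena ∩ Bashir ∩ Teo: 08:30-09:30, 14:15-18:00.
Sven ∩ Elena ∩ Bashir ∩ Teo ∩ Divya: 08:30-09:30, 14:15-17:15.
Those are the intersection windows.
Summing the common windows: 60 + 180 = 240 minutes.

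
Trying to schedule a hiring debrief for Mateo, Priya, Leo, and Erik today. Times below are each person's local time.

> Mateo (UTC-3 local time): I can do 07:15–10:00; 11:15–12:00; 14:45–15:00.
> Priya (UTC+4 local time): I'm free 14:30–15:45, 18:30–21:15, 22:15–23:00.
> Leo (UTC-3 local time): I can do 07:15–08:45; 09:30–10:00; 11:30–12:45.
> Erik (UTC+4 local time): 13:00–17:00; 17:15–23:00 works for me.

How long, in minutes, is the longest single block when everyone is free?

75

Mateo in UTC: 10:15-13:00, 14:15-15:00, 17:45-18:00 (add 3h to convert from UTC-3).
Priya in UTC: 10:30-11:45, 14:30-17:15, 18:15-19:00 (subtract 4h to convert from UTC+4).
Leo in UTC: 10:15-11:45, 12:30-13:00, 14:30-15:45 (add 3h to convert from UTC-3).
Erik in UTC: 09:00-13:00, 13:15-19:00 (subtract 4h to convert from UTC+4).
Mateo ∩ Priya: 10:30-11:45, 14:30-15:00.
Mateo ∩ Priya ∩ Leo: 10:30-11:45, 14:30-15:00.
Mateo ∩ Priya ∩ Leo ∩ Erik: 10:30-11:45, 14:30-15:00.
The longest is 10:30-11:45 at 75 minutes.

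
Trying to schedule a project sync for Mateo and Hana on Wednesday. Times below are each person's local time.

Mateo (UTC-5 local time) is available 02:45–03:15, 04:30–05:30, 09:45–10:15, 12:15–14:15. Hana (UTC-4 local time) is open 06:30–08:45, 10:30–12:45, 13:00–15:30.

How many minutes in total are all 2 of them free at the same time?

150

Mateo in UTC: 07:45-08:15, 09:30-10:30, 14:45-15:15, 17:15-19:15 (add 5h to convert from UTC-5).
Hana in UTC: 10:30-12:45, 14:30-16:45, 17:00-19:30 (add 4h to convert from UTC-4).
Mateo ∩ Hana: 14:45-15:15, 17:15-19:15.
Summing the common windows: 30 + 120 = 150 minutes.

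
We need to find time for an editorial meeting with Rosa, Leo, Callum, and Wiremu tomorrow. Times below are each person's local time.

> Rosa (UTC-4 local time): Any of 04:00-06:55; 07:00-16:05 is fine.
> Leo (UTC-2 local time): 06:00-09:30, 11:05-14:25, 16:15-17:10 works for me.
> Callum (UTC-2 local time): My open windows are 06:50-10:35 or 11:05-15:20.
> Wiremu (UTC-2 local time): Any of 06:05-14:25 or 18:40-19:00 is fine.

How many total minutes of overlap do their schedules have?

355

Rosa in UTC: 08:00-10:55, 11:00-20:05 (add 4h to convert from UTC-4).
Leo in UTC: 08:00-11:30, 13:05-16:25, 18:15-19:10 (add 2h to convert from UTC-2).
Callum in UTC: 08:50-12:35, 13:05-17:20 (add 2h to convert from UTC-2).
Wiremu in UTC: 08:05-16:25, 20:40-21:00 (add 2h to convert from UTC-2).
Rosa ∩ Leo: 08:00-10:55, 11:00-11:30, 13:05-16:25, 18:15-19:10.
Rosa ∩ Leo ∩ Callum: 08:50-10:55, 11:00-11:30, 13:05-16:25.
Rosa ∩ Leo ∩ Callum ∩ Wiremu: 08:50-10:55, 11:00-11:30, 13:05-16:25.
Summing the common windows: 125 + 30 + 200 = 355 minutes.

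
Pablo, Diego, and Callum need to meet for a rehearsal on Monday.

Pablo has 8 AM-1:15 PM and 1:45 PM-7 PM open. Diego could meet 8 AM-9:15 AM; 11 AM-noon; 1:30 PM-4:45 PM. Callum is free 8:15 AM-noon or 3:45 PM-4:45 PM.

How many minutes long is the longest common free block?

60

Pablo ∩ Diego: 08:00-09:15, 11:00-12:00, 13:45-16:45.
Pablo ∩ Diego ∩ Callum: 08:15-09:15, 11:00-12:00, 15:45-16:45.
The longest is 08:15-09:15 at 60 minutes.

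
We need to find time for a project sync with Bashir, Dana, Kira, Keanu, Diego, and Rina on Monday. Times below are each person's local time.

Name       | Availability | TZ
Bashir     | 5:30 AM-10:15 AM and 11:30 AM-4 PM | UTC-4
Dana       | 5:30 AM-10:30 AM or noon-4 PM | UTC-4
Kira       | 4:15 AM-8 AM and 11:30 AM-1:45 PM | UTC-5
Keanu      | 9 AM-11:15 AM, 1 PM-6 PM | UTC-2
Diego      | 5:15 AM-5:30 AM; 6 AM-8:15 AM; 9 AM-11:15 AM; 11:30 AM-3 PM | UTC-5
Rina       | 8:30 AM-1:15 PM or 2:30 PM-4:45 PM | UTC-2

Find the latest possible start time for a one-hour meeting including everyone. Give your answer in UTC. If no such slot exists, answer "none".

Bashir in UTC: 09:30-14:15, 15:30-20:00 (add 4h to convert from UTC-4).
Dana in UTC: 09:30-14:30, 16:00-20:00 (add 4h to convert from UTC-4).
Kira in UTC: 09:15-13:00, 16:30-18:45 (add 5h to convert from UTC-5).
Keanu in UTC: 11:00-13:15, 15:00-20:00 (add 2h to convert from UTC-2).
Diego in UTC: 10:15-10:30, 11:00-13:15, 14:00-16:15, 16:30-20:00 (add 5h to convert from UTC-5).
Rina in UTC: 10:30-15:15, 16:30-18:45 (add 2h to convert from UTC-2).
Bashir ∩ Dana: 09:30-14:15, 16:00-20:00.
Bashir ∩ Dana ∩ Kira: 09:30-13:00, 16:30-18:45.
Bashir ∩ Dana ∩ Kira ∩ Keanu: 11:00-13:00, 16:30-18:45.
Bashir ∩ Dana ∩ Kira ∩ Keanu ∩ Diego: 11:00-13:00, 16:30-18:45.
Bashir ∩ Dana ∩ Kira ∩ Keanu ∩ Diego ∩ Rina: 11:00-13:00, 16:30-18:45.
Those are the intersection windows.
The last common window of at least 60 minutes is 16:30-18:45; a 60-minute meeting can start as late as 17:45 and still end by 18:45.

17:45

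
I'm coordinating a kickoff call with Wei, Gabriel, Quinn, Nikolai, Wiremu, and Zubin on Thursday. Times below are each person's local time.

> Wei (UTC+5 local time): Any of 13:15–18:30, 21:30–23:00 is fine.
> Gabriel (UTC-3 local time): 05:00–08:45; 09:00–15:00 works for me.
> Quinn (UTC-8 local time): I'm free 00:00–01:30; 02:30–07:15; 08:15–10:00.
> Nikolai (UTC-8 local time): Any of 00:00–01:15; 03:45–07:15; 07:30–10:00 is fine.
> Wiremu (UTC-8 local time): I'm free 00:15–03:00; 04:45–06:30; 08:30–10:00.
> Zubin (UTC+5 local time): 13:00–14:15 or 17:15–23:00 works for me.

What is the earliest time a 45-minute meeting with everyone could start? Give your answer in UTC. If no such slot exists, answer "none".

Wei in UTC: 08:15-13:30, 16:30-18:00 (subtract 5h to convert from UTC+5).
Gabriel in UTC: 08:00-11:45, 12:00-18:00 (add 3h to convert from UTC-3).
Quinn in UTC: 08:00-09:30, 10:30-15:15, 16:15-18:00 (add 8h to convert from UTC-8).
Nikolai in UTC: 08:00-09:15, 11:45-15:15, 15:30-18:00 (add 8h to convert from UTC-8).
Wiremu in UTC: 08:15-11:00, 12:45-14:30, 16:30-18:00 (add 8h to convert from UTC-8).
Zubin in UTC: 08:00-09:15, 12:15-18:00 (subtract 5h to convert from UTC+5).
Wei ∩ Gabriel: 08:15-11:45, 12:00-13:30, 16:30-18:00.
Wei ∩ Gabriel ∩ Quinn: 08:15-09:30, 10:30-11:45, 12:00-13:30, 16:30-18:00.
Wei ∩ Gabriel ∩ Quinn ∩ Nikolai: 08:15-09:15, 12:00-13:30, 16:30-18:00.
Wei ∩ Gabriel ∩ Quinn ∩ Nikolai ∩ Wiremu: 08:15-09:15, 12:45-13:30, 16:30-18:00.
Wei ∩ Gabriel ∩ Quinn ∩ Nikolai ∩ Wiremu ∩ Zubin: 08:15-09:15, 12:45-13:30, 16:30-18:00.
The first common window of at least 45 minutes is 08:15-09:15, so the earliest start is 08:15.

08:15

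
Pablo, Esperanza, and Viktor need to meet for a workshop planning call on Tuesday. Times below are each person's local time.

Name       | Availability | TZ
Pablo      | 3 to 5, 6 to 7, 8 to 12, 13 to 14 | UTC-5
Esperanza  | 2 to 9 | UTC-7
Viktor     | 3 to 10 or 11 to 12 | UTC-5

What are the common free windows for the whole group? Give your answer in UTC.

Pablo in UTC: 08:00-10:00, 11:00-12:00, 13:00-17:00, 18:00-19:00 (add 5h to convert from UTC-5).
Esperanza in UTC: 09:00-16:00 (add 7h to convert from UTC-7).
Viktor in UTC: 08:00-15:00, 16:00-17:00 (add 5h to convert from UTC-5).
Pablo ∩ Esperanza: 09:00-10:00, 11:00-12:00, 13:00-16:00.
Pablo ∩ Esperanza ∩ Viktor: 09:00-10:00, 11:00-12:00, 13:00-15:00.

09:00-10:00, 11:00-12:00, 13:00-15:00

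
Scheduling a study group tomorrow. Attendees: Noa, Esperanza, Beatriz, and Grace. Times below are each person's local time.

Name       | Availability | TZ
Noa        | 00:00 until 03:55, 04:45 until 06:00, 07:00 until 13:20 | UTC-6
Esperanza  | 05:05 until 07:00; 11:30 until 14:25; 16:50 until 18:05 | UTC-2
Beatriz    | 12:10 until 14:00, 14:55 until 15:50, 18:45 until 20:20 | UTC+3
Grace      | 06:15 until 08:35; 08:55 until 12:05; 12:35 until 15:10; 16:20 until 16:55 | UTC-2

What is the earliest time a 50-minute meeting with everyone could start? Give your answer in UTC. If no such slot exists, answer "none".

Noa in UTC: 06:00-09:55, 10:45-12:00, 13:00-19:20 (add 6h to convert from UTC-6).
Esperanza in UTC: 07:05-09:00, 13:30-16:25, 18:50-20:05 (add 2h to convert from UTC-2).
Beatriz in UTC: 09:10-11:00, 11:55-12:50, 15:45-17:20 (subtract 3h to convert from UTC+3).
Grace in UTC: 08:15-10:35, 10:55-14:05, 14:35-17:10, 18:20-18:55 (add 2h to convert from UTC-2).
Noa ∩ Esperanza: 07:05-09:00, 13:30-16:25, 18:50-19:20.
Noa ∩ Esperanza ∩ Beatriz: 15:45-16:25.
Noa ∩ Esperanza ∩ Beatriz ∩ Grace: 15:45-16:25.
So the common availability across everyone is 15:45-16:25.
No common window is at least 50 minutes long.

none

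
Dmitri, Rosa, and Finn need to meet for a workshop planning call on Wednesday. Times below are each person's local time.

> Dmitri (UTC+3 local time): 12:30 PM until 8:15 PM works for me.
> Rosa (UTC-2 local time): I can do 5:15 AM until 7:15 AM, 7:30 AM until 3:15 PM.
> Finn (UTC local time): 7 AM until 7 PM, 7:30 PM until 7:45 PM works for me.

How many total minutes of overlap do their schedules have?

465

Dmitri in UTC: 09:30-17:15 (subtract 3h to convert from UTC+3).
Rosa in UTC: 07:15-09:15, 09:30-17:15 (add 2h to convert from UTC-2).
Finn in UTC: 07:00-19:00, 19:30-19:45.
Dmitri ∩ Rosa: 09:30-17:15.
Dmitri ∩ Rosa ∩ Finn: 09:30-17:15.
That's a single block of 465 minutes.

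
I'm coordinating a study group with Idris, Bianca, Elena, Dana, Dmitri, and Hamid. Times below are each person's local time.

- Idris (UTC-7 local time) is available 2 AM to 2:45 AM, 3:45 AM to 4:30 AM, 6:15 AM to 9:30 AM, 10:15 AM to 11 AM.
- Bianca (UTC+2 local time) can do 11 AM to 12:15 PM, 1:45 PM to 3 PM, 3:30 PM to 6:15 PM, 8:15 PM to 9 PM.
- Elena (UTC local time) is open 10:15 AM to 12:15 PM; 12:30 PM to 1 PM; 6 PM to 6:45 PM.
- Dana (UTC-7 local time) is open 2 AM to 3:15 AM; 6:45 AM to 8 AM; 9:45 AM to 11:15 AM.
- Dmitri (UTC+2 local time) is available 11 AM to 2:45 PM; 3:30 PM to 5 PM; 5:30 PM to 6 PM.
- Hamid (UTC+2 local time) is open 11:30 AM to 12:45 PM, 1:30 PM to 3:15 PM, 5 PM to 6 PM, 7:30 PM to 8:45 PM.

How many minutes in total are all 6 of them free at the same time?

Idris in UTC: 09:00-09:45, 10:45-11:30, 13:15-16:30, 17:15-18:00 (add 7h to convert from UTC-7).
Bianca in UTC: 09:00-10:15, 11:45-13:00, 13:30-16:15, 18:15-19:00 (subtract 2h to convert from UTC+2).
Elena in UTC: 10:15-12:15, 12:30-13:00, 18:00-18:45.
Dana in UTC: 09:00-10:15, 13:45-15:00, 16:45-18:15 (add 7h to convert from UTC-7).
Dmitri in UTC: 09:00-12:45, 13:30-15:00, 15:30-16:00 (subtract 2h to convert from UTC+2).
Hamid in UTC: 09:30-10:45, 11:30-13:15, 15:00-16:00, 17:30-18:45 (subtract 2h to convert from UTC+2).
Idris ∩ Bianca: 09:00-09:45, 13:30-16:15.
Idris ∩ Bianca ∩ Elena: ∅.
Idris ∩ Bianca ∩ Elena ∩ Dana: ∅.
Idris ∩ Bianca ∩ Elena ∩ Dana ∩ Dmitri: ∅.
Idris ∩ Bianca ∩ Elena ∩ Dana ∩ Dmitri ∩ Hamid: ∅.
There is no time when everyone is free.
There is no common window, so the total is 0 minutes.

0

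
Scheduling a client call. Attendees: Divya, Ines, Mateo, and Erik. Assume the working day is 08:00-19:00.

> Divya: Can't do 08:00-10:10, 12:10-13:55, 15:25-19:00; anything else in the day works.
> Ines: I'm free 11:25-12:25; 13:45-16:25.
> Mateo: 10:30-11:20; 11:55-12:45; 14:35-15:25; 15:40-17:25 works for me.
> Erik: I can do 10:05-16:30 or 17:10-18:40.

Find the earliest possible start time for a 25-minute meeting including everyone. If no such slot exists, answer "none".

14:35

Divya free: 10:10-12:10, 13:55-15:25 (invert busy blocks within the working day).
Ines free: 11:25-12:25, 13:45-16:25.
Mateo free: 10:30-11:20, 11:55-12:45, 14:35-15:25, 15:40-17:25.
Erik free: 10:05-16:30, 17:10-18:40.
Divya ∩ Ines: 11:25-12:10, 13:55-15:25.
Divya ∩ Ines ∩ Mateo: 11:55-12:10, 14:35-15:25.
Divya ∩ Ines ∩ Mateo ∩ Erik: 11:55-12:10, 14:35-15:25.
The first common window of at least 25 minutes is 14:35-15:25, so the earliest start is 14:35.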